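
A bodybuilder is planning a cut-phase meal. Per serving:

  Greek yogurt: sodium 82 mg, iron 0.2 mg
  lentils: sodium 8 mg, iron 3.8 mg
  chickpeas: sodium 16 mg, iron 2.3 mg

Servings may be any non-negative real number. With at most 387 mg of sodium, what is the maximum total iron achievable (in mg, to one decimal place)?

Iron per mg sodium: lentils 0.475, chickpeas 0.1437, Greek yogurt 0.002439.
With no serving limits, spend the whole sodium allowance on lentils: 387 mg / 8 mg × 3.8 mg = 183.8 mg.

183.8 mg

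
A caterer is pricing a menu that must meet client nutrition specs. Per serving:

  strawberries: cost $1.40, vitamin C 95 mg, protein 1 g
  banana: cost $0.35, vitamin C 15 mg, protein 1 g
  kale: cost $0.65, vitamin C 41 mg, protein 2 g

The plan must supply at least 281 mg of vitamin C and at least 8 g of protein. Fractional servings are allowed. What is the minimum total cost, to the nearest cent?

A basic optimal solution has at most two foods positive. Try each food alone and each pair with both targets met exactly.
strawberries only: max(281/95, 8/1) = 8 servings → $11.20.
banana only: max(281/15, 8/1) = 18.73 servings → $6.56.
kale only: max(281/41, 8/2) = 6.854 servings → $4.45.
strawberries + banana with both tight: 2.013 servings and 5.987 servings → $4.91.
strawberries + kale with both tight: 1.57 servings and 3.215 servings → $4.29.
banana + kale: intersection lies outside the first quadrant.
So the least-cost plan costs $4.29.

$4.29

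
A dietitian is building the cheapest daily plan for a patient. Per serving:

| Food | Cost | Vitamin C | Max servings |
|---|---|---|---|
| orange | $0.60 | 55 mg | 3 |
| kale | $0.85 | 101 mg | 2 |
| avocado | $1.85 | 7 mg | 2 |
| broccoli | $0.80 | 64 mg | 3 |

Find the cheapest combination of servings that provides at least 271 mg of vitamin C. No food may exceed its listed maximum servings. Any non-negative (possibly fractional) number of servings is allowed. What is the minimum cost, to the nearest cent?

Cost per mg of vitamin C: kale $0.0084, orange $0.0109, broccoli $0.0125, avocado $0.2643.
Take 2 servings of kale: +202.0 mg vitamin C for $1.70 (total $1.70, still need 69.0 mg).
Take 1.255 servings of orange: +69.0 mg vitamin C for $0.75 (total $2.45, still need 0.0 mg).
Filling from the cheapest source first is optimal under one linear minimum: $2.45.

$2.45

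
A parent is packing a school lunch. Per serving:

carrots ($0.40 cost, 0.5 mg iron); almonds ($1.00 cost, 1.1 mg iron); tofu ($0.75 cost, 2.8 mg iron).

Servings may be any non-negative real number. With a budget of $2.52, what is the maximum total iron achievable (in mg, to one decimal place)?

9.4 mg

Iron per dollar: tofu 3.733, carrots 1.25, almonds 1.1.
With no serving limits, spend the whole cost allowance on tofu: $2.52 / $0.75 × 2.8 mg = 9.4 mg.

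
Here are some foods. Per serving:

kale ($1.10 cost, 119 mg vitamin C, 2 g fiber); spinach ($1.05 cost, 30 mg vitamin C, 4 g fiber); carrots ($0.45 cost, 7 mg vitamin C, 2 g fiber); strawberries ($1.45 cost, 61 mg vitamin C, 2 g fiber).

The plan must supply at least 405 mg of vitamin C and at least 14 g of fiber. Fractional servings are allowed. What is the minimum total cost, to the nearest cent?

$5.22

Minimising a linear cost over {vitamin C ≥ 405, fiber ≥ 14, servings ≥ 0} — the optimum is at a vertex, using one or two foods.
kale only: max(405/119, 14/2) = 7 servings → $7.70.
spinach only: max(405/30, 14/4) = 13.5 servings → $14.18.
carrots only: max(405/7, 14/2) = 57.86 servings → $26.04.
strawberries only: max(405/61, 14/2) = 7 servings → $10.15.
kale + spinach with both tight: 2.885 servings and 2.058 servings → $5.33.
kale + carrots with both tight: 3.179 servings and 3.821 servings → $5.22.
kale + strawberries: the both-tight solution has a negative serving — not a feasible corner.
spinach + carrots: intersection lies outside the first quadrant.
spinach + strawberries with both tight: 0.2391 servings and 6.522 servings → $9.71.
carrots + strawberries with both tight: 0.4074 servings and 6.593 servings → $9.74.
Cheapest feasible corner: $5.22.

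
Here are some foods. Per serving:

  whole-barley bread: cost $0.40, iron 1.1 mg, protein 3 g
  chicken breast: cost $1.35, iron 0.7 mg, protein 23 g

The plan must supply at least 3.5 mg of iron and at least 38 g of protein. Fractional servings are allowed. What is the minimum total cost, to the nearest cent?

$2.75

The cheapest plan sits at a corner of the feasible region — with two constraints it uses at most two foods.
whole-barley bread only: max(3.5/1.1, 38/3) = 12.67 servings → $5.07.
chicken breast only: max(3.5/0.7, 38/23) = 5 servings → $6.75.
whole-barley bread + chicken breast with both tight: 2.323 servings and 1.349 servings → $2.75.
Cheapest feasible corner: $2.75.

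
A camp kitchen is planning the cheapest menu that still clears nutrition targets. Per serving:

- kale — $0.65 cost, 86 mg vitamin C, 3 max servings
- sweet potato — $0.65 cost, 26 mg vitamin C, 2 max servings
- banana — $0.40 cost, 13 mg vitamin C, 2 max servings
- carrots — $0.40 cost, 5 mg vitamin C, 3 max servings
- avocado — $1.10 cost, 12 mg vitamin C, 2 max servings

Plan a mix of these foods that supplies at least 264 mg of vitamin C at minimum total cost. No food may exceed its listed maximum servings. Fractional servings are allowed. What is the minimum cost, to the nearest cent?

Cost per mg of vitamin C: kale $0.0076, sweet potato $0.0250, banana $0.0308, carrots $0.0800, avocado $0.0917.
Take 3 servings of kale: +258.0 mg vitamin C for $1.95 (total $1.95, still need 6.0 mg).
Take 0.2308 servings of sweet potato: +6.0 mg vitamin C for $0.15 (total $2.10, still need 0.0 mg).
Filling from the cheapest source first is optimal under one linear minimum: $2.10.

$2.10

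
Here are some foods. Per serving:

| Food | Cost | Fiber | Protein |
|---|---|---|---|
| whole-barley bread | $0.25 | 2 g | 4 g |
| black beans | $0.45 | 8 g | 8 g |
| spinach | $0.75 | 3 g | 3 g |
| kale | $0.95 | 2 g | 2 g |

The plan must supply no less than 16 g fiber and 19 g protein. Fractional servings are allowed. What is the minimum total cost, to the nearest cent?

$1.07

This is a tiny linear program; its minimum lies at a vertex of the feasible set. List the vertices and price them.
whole-barley bread only: max(16/2, 19/4) = 8 servings → $2.00.
black beans only: max(16/8, 19/8) = 2.375 servings → $1.07.
spinach only: max(16/3, 19/3) = 6.333 servings → $4.75.
kale only: max(16/2, 19/2) = 9.5 servings → $9.03.
whole-barley bread + black beans with both tight: 1.5 servings and 1.625 servings → $1.11.
whole-barley bread + spinach with both tight: 1.5 servings and 4.333 servings → $3.62.
whole-barley bread + kale with both tight: 1.5 servings and 6.5 servings → $6.55.
black beans + spinach (both tight): parallel constraints — no distinct corner.
black beans + kale (both tight): parallel constraints — no distinct corner.
spinach + kale (both tight): parallel constraints — no distinct corner.
So the least-cost plan costs $1.07.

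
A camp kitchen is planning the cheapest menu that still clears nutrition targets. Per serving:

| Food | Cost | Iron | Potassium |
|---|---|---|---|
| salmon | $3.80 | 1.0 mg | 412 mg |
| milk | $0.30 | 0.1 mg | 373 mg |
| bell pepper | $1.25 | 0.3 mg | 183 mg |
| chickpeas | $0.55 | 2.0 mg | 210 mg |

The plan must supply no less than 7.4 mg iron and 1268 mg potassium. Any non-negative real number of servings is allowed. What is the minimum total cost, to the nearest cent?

For a min-cost LP with two ≥-constraints, a basic feasible solution has at most two positive variables.
salmon only: max(7.4/1.0, 1268/412) = 7.4 servings → $28.12.
milk only: max(7.4/0.1, 1268/373) = 74 servings → $22.20.
bell pepper only: max(7.4/0.3, 1268/183) = 24.67 servings → $30.83.
chickpeas only: max(7.4/2.0, 1268/210) = 6.038 servings → $3.32.
salmon + milk: intersection lies outside the first quadrant.
salmon + bell pepper with both targets exact would need a negative amount; discard.
salmon + chickpeas with both tight: 1.599 servings and 2.9 servings → $7.67.
milk + bell pepper: intersection lies outside the first quadrant.
milk + chickpeas with both tight: 1.354 servings and 3.632 servings → $2.40.
bell pepper + chickpeas with both tight: 3.241 servings and 3.214 servings → $5.82.
The minimum over all feasible corners is $2.40.

$2.40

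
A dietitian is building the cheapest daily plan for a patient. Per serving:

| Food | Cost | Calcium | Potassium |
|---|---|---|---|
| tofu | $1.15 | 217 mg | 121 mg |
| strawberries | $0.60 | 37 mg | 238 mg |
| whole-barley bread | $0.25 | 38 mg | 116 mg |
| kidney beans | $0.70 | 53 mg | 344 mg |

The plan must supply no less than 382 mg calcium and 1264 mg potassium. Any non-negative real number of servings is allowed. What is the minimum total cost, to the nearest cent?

$2.70

Compare the cost at each extreme point of the feasible region.
tofu only: max(382/217, 1264/121) = 10.45 servings → $12.01.
strawberries only: max(382/37, 1264/238) = 10.32 servings → $6.19.
whole-barley bread only: max(382/38, 1264/116) = 10.9 servings → $2.72.
kidney beans only: max(382/53, 1264/344) = 7.208 servings → $5.05.
tofu + strawberries with both tight: 0.936 servings and 4.835 servings → $3.98.
tofu + whole-barley bread: the both-tight solution has a negative serving — not a feasible corner.
tofu + kidney beans with both tight: 0.944 servings and 3.342 servings → $3.43.
strawberries + whole-barley bread with both tight: 0.7828 servings and 9.29 servings → $2.79.
strawberries + kidney beans with both targets exact would need a negative amount; discard.
whole-barley bread + kidney beans with both tight: 9.303 servings and 0.5373 servings → $2.70.
Cheapest feasible corner: $2.70.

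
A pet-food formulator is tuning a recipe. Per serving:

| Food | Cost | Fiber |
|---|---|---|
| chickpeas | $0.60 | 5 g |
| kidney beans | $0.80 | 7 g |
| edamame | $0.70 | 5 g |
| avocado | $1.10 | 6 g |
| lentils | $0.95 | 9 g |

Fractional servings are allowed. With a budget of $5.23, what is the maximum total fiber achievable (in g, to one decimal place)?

Fiber per dollar: lentils 9.474, kidney beans 8.75, chickpeas 8.333, edamame 7.143, avocado 5.455.
With no serving limits, spend the whole cost allowance on lentils: $5.23 / $0.95 × 9 g = 49.5 g.

49.5 g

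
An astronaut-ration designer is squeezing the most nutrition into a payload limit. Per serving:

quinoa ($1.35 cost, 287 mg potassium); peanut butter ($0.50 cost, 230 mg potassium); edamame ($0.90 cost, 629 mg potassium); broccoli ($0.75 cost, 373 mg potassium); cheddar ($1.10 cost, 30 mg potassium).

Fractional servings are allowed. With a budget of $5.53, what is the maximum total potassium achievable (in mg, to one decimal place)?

Potassium per dollar: edamame 698.9, broccoli 497.3, peanut butter 460, quinoa 212.6, cheddar 27.27.
With no serving limits, spend the whole cost allowance on edamame: $5.53 / $0.90 × 629 mg = 3864.9 mg.

3864.9 mg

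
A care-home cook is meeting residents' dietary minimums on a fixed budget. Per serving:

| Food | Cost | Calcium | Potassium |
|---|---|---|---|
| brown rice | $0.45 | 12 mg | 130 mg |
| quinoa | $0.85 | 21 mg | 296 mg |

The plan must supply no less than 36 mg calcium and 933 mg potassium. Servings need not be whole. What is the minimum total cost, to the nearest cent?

$2.68

Two binding constraints pin down two serving amounts, so the optimal mix uses at most two foods. The candidates are each food alone (scaled to the tighter of calcium/potassium) and each pair with both constraints tight.
brown rice only: max(36/12, 933/130) = 7.177 servings → $3.23.
quinoa only: max(36/21, 933/296) = 3.152 servings → $2.68.
brown rice + quinoa: intersection lies outside the first quadrant.
Cheapest feasible corner: $2.68.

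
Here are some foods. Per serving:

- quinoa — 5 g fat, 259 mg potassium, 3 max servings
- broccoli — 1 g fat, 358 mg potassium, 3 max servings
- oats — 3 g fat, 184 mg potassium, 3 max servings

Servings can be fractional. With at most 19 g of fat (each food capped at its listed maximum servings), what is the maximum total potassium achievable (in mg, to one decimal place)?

1988.6 mg

Potassium per g fat: broccoli 358, oats 61.33, quinoa 51.8.
Take 3 servings of broccoli: uses 3 g fat, +1074.0 mg potassium (running total 1074.0 mg).
Take 3 servings of oats: uses 9 g fat, +552.0 mg potassium (running total 1626.0 mg).
Take 1.4 servings of quinoa: uses 7 g fat, +362.6 mg potassium (running total 1988.6 mg).
Filling greedily by potassium-per-g fat is optimal for one linear limit, giving 1988.6 mg.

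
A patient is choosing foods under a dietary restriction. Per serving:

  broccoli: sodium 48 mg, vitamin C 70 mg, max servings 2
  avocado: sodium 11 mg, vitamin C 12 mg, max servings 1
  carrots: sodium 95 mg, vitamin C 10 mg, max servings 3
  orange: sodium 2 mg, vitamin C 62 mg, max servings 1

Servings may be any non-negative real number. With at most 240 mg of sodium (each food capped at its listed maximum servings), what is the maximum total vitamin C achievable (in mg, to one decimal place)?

Vitamin C per mg sodium: orange 31, broccoli 1.458, avocado 1.091, carrots 0.1053.
Take 1 serving of orange: uses 2 mg sodium, +62.0 mg vitamin C (running total 62.0 mg).
Take 2 servings of broccoli: uses 96 mg sodium, +140.0 mg vitamin C (running total 202.0 mg).
Take 1 serving of avocado: uses 11 mg sodium, +12.0 mg vitamin C (running total 214.0 mg).
Take 1.379 servings of carrots: uses 131 mg sodium, +13.8 mg vitamin C (running total 227.8 mg).
Filling greedily by vitamin C-per-mg sodium is optimal for one linear limit, giving 227.8 mg.

227.8 mg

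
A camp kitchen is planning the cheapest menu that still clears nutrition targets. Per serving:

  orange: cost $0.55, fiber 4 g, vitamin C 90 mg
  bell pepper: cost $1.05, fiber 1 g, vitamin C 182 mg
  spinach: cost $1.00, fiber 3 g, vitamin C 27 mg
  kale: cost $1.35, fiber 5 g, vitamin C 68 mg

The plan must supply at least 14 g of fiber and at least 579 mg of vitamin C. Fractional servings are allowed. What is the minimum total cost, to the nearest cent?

Check every corner: each single food scaled to meet both minima, and each pair solved so both constraints bind.
orange only: max(14/4, 579/90) = 6.433 servings → $3.54.
bell pepper only: max(14/1, 579/182) = 14 servings → $14.70.
spinach only: max(14/3, 579/27) = 21.44 servings → $21.44.
kale only: max(14/5, 579/68) = 8.515 servings → $11.49.
orange + bell pepper with both tight: 3.086 servings and 1.655 servings → $3.44.
orange + spinach: the both-tight solution has a negative serving — not a feasible corner.
orange + kale: the both-tight solution has a negative serving — not a feasible corner.
bell pepper + spinach with both tight: 2.618 servings and 3.794 servings → $6.54.
bell pepper + kale with both tight: 2.308 servings and 2.338 servings → $5.58.
spinach + kale: the both-tight solution has a negative serving — not a feasible corner.
So the least-cost plan costs $3.44.

$3.44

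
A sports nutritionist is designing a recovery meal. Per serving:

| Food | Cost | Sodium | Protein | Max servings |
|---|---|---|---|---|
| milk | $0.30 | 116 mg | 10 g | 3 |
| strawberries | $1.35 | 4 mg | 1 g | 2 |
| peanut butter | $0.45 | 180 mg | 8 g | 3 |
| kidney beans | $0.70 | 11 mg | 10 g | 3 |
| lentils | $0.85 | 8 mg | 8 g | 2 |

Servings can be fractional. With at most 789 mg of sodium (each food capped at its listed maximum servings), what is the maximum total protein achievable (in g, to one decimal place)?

95.1 g

Protein per mg sodium: lentils 1, kidney beans 0.9091, strawberries 0.25, milk 0.08621, peanut butter 0.04444.
Take 2 servings of lentils: uses 16 mg sodium, +16.0 g protein (running total 16.0 g).
Take 3 servings of kidney beans: uses 33 mg sodium, +30.0 g protein (running total 46.0 g).
Take 2 servings of strawberries: uses 8 mg sodium, +2.0 g protein (running total 48.0 g).
Take 3 servings of milk: uses 348 mg sodium, +30.0 g protein (running total 78.0 g).
Take 2.133 servings of peanut butter: uses 384 mg sodium, +17.1 g protein (running total 95.1 g).
Greedy by best ratio exhausts the sodium allowance optimally: 95.1 g.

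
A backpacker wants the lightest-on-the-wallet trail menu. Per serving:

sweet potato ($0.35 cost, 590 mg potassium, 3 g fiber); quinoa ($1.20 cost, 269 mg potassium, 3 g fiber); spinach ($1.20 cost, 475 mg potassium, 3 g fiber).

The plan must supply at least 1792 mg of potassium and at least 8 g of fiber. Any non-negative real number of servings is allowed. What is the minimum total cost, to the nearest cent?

This is a tiny linear program; its minimum lies at a vertex of the feasible set. List the vertices and price them.
sweet potato only: max(1792/590, 8/3) = 3.037 servings → $1.06.
quinoa only: max(1792/269, 8/3) = 6.662 servings → $7.99.
spinach only: max(1792/475, 8/3) = 3.773 servings → $4.53.
sweet potato + quinoa: the both-tight solution has a negative serving — not a feasible corner.
sweet potato + spinach with both targets exact would need a negative amount; discard.
quinoa + spinach: the both-tight solution has a negative serving — not a feasible corner.
So the least-cost plan costs $1.06.

$1.06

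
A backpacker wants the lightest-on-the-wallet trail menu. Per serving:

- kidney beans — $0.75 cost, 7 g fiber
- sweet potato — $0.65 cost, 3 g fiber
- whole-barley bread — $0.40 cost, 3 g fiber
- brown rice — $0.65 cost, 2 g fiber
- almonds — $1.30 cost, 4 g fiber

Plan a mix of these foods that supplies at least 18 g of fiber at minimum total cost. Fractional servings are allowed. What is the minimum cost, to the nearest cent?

$1.93

Cost per g of fiber: kidney beans $0.1071, whole-barley bread $0.1333, sweet potato $0.2167, brown rice $0.3250, almonds $0.3250.
With no serving limits, use only kidney beans: 18 g / 7 g = 2.571 servings × $0.75 = $1.93.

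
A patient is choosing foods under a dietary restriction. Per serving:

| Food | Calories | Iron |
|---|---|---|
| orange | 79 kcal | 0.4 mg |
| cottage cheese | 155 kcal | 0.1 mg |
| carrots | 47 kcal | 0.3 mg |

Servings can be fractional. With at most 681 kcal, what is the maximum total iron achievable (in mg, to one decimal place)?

Iron per kcal: carrots 0.006383, orange 0.005063, cottage cheese 0.0006452.
With no serving limits, spend the whole calories allowance on carrots: 681 kcal / 47 kcal × 0.3 mg = 4.3 mg.

4.3 mg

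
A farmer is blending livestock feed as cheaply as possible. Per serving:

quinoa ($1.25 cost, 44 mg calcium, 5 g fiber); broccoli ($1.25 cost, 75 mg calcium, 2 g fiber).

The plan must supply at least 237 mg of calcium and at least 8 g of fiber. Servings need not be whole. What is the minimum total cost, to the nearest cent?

An LP optimum is at a vertex; with two nutrient constraints at most two foods are used. Check each candidate.
quinoa only: max(237/44, 8/5) = 5.386 servings → $6.73.
broccoli only: max(237/75, 8/2) = 4 servings → $5.00.
quinoa + broccoli with both tight: 0.439 servings and 2.902 servings → $4.18.
Cheapest feasible corner: $4.18.

$4.18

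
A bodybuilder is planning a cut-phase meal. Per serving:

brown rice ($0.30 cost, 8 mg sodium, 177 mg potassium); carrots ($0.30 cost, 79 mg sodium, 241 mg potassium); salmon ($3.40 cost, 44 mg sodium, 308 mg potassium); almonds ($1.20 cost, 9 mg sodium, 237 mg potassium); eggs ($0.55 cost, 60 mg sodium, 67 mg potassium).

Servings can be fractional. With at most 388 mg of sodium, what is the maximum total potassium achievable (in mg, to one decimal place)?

10217.3 mg

Potassium per mg sodium: almonds 26.33, brown rice 22.12, salmon 7, carrots 3.051, eggs 1.117.
With no serving limits, spend the whole sodium allowance on almonds: 388 mg / 9 mg × 237 mg = 10217.3 mg.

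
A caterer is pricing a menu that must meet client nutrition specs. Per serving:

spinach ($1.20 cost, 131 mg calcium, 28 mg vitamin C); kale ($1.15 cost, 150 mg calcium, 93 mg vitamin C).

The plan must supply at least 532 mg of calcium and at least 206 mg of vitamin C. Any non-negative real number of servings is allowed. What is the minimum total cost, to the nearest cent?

$4.08

Check every corner: each single food scaled to meet both minima, and each pair solved so both constraints bind.
spinach only: max(532/131, 206/28) = 7.357 servings → $8.83.
kale only: max(532/150, 206/93) = 3.547 servings → $4.08.
spinach + kale with both tight: 2.327 servings and 1.514 servings → $4.53.
The minimum over all feasible corners is $4.08.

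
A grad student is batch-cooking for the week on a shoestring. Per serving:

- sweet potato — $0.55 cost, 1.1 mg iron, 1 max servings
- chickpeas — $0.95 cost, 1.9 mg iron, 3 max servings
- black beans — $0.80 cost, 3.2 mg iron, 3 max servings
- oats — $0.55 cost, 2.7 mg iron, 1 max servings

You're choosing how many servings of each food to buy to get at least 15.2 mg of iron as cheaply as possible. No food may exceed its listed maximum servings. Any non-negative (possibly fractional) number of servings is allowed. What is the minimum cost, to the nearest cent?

$4.40

Cost per mg of iron: oats $0.2037, black beans $0.2500, sweet potato $0.5000, chickpeas $0.5000.
Take 1 serving of oats: +2.7 mg iron for $0.55 (total $0.55, still need 12.5 mg).
Take 3 servings of black beans: +9.6 mg iron for $2.40 (total $2.95, still need 2.9 mg).
Take 1 serving of sweet potato: +1.1 mg iron for $0.55 (total $3.50, still need 1.8 mg).
Take 0.9474 servings of chickpeas: +1.8 mg iron for $0.90 (total $4.40, still need 0.0 mg).
Greedy by cheapest-per-mg is optimal for a single linear constraint, so the minimum cost is $4.40.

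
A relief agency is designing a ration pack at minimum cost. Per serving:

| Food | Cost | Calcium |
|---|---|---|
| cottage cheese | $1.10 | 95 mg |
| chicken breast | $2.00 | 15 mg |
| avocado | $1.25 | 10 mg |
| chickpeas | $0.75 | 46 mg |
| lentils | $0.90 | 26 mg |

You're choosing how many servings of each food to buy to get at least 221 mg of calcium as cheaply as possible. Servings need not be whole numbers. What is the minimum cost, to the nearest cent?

$2.56

Cost per mg of calcium: cottage cheese $0.0116, chickpeas $0.0163, lentils $0.0346, avocado $0.1250, chicken breast $0.1333.
With no serving limits, use only cottage cheese: 221 mg / 95 mg = 2.326 servings × $1.10 = $2.56.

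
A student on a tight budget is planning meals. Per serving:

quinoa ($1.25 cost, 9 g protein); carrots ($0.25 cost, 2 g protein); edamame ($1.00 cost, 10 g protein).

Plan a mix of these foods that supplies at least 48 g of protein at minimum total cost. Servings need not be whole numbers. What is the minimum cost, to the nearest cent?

Cost per g of protein: edamame $0.1000, carrots $0.1250, quinoa $0.1389.
With no serving limits, use only edamame: 48 g / 10 g = 4.8 servings × $1.00 = $4.80.

$4.80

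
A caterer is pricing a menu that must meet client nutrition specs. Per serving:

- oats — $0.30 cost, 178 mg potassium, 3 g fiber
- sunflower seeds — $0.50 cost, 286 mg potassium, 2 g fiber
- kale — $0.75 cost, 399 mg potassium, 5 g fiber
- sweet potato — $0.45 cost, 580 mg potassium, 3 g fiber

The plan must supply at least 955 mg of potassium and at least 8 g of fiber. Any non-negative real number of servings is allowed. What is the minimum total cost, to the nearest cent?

A basic optimal solution has at most two foods positive. Try each food alone and each pair with both targets met exactly.
oats only: max(955/178, 8/3) = 5.365 servings → $1.61.
sunflower seeds only: max(955/286, 8/2) = 4 servings → $2.00.
kale only: max(955/399, 8/5) = 2.393 servings → $1.80.
sweet potato only: max(955/580, 8/3) = 2.667 servings → $1.20.
oats + sunflower seeds with both tight: 0.753 servings and 2.871 servings → $1.66.
oats + kale: the both-tight solution has a negative serving — not a feasible corner.
oats + sweet potato with both tight: 1.472 servings and 1.195 servings → $0.98.
sunflower seeds + kale with both tight: 2.505 servings and 0.5981 servings → $1.70.
sunflower seeds + sweet potato: the both-tight solution has a negative serving — not a feasible corner.
kale + sweet potato with both tight: 1.042 servings and 0.9295 servings → $1.20.
The minimum over all feasible corners is $0.98.

$0.98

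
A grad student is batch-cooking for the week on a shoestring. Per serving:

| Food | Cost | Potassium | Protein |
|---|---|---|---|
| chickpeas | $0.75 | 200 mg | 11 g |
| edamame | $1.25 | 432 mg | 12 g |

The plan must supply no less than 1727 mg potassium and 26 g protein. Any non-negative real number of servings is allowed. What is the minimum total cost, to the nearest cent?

Minimising a linear cost over {potassium ≥ 1727, protein ≥ 26, servings ≥ 0} — the optimum is at a vertex, using one or two foods.
chickpeas only: max(1727/200, 26/11) = 8.635 servings → $6.48.
edamame only: max(1727/432, 26/12) = 3.998 servings → $5.00.
chickpeas + edamame: intersection lies outside the first quadrant.
The minimum over all feasible corners is $5.00.

$5.00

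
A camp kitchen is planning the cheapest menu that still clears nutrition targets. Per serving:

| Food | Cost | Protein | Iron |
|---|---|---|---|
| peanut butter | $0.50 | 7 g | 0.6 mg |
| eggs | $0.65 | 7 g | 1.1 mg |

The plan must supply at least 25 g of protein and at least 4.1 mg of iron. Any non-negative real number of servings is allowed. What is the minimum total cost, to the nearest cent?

$2.42

peanut butter only: max(25/7, 4.1/0.6) = 6.833 servings → $3.42.
eggs only: max(25/7, 4.1/1.1) = 3.727 servings → $2.42.
peanut butter + eggs with both targets exact would need a negative amount; discard.
The minimum over all feasible corners is $2.42.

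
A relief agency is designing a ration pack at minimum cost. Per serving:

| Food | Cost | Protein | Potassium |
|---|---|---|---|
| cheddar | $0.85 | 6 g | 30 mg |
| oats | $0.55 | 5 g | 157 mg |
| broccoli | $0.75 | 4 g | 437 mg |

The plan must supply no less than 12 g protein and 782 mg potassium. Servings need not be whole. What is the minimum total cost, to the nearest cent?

cheddar only: max(12/6, 782/30) = 26.07 servings → $22.16.
oats only: max(12/5, 782/157) = 4.981 servings → $2.74.
broccoli only: max(12/4, 782/437) = 3 servings → $2.25.
cheddar + oats: intersection lies outside the first quadrant.
cheddar + broccoli with both tight: 0.8457 servings and 1.731 servings → $2.02.
oats + broccoli with both tight: 1.359 servings and 1.301 servings → $1.72.
So the least-cost plan costs $1.72.

$1.72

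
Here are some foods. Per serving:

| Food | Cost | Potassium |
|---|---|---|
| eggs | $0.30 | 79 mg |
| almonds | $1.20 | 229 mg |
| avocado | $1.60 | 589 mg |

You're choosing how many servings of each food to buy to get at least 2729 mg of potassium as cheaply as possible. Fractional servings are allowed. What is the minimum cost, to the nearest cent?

Cost per mg of potassium: avocado $0.0027, eggs $0.0038, almonds $0.0052.
With no serving limits, use only avocado: 2729 mg / 589 mg = 4.633 servings × $1.60 = $7.41.

$7.41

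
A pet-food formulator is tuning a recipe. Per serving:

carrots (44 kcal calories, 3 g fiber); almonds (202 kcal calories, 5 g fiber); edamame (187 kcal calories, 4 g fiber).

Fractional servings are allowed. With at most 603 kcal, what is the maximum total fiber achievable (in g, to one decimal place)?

41.1 g

Fiber per kcal: carrots 0.06818, almonds 0.02475, edamame 0.02139.
With no serving limits, spend the whole calories allowance on carrots: 603 kcal / 44 kcal × 3 g = 41.1 g.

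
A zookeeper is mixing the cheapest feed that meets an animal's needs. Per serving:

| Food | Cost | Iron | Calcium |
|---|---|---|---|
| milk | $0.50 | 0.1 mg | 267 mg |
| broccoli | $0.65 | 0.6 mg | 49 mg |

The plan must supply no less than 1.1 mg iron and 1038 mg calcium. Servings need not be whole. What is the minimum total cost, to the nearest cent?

$2.63

Minimising a linear cost over {iron ≥ 1.1, calcium ≥ 1038, servings ≥ 0} — the optimum is at a vertex, using one or two foods.
milk only: max(1.1/0.1, 1038/267) = 11 servings → $5.50.
broccoli only: max(1.1/0.6, 1038/49) = 21.18 servings → $13.77.
milk + broccoli with both tight: 3.663 servings and 1.223 servings → $2.63.
The minimum over all feasible corners is $2.63.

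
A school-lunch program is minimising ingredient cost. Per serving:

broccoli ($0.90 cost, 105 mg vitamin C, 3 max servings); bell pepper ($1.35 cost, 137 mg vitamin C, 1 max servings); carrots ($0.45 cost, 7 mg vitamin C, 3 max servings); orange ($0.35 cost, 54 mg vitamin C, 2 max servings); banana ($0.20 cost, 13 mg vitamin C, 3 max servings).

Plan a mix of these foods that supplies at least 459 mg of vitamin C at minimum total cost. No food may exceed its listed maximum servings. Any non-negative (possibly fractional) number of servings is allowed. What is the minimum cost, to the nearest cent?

Cost per mg of vitamin C: orange $0.0065, broccoli $0.0086, bell pepper $0.0099, banana $0.0154, carrots $0.0643.
Take 2 servings of orange: +108.0 mg vitamin C for $0.70 (total $0.70, still need 351.0 mg).
Take 3 servings of broccoli: +315.0 mg vitamin C for $2.70 (total $3.40, still need 36.0 mg).
Take 0.2628 servings of bell pepper: +36.0 mg vitamin C for $0.35 (total $3.75, still need 0.0 mg).
Greedy by cheapest-per-mg is optimal for a single linear constraint, so the minimum cost is $3.75.

$3.75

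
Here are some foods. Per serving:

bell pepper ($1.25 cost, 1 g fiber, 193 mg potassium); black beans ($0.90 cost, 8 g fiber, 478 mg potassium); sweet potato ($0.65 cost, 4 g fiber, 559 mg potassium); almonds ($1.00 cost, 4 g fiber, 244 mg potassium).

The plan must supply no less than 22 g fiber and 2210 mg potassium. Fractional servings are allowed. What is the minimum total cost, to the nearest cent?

$3.03

The cheapest plan sits at a corner of the feasible region — with two constraints it uses at most two foods.
bell pepper only: max(22/1, 2210/193) = 22 servings → $27.50.
black beans only: max(22/8, 2210/478) = 4.623 servings → $4.16.
sweet potato only: max(22/4, 2210/559) = 5.5 servings → $3.58.
almonds only: max(22/4, 2210/244) = 9.057 servings → $9.06.
bell pepper + black beans with both tight: 6.72 servings and 1.91 servings → $10.12.
bell pepper + sweet potato with both targets exact would need a negative amount; discard.
bell pepper + almonds with both tight: 6.576 servings and 3.856 servings → $12.08.
black beans + sweet potato with both tight: 1.351 servings and 2.798 servings → $3.03.
black beans + almonds with both targets exact would need a negative amount; discard.
sweet potato + almonds with both tight: 2.756 servings and 2.744 servings → $4.54.
The minimum over all feasible corners is $3.03.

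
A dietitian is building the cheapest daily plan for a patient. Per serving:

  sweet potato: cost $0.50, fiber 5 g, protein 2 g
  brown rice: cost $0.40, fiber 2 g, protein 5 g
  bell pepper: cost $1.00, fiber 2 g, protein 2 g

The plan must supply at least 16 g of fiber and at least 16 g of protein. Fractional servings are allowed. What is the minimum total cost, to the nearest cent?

$2.06

With two linear requirements the optimum uses one or two foods; enumerate the corners.
sweet potato only: max(16/5, 16/2) = 8 servings → $4.00.
brown rice only: max(16/2, 16/5) = 8 servings → $3.20.
bell pepper only: max(16/2, 16/2) = 8 servings → $8.00.
sweet potato + brown rice with both tight: 2.286 servings and 2.286 servings → $2.06.
sweet potato + bell pepper with both tight: 0 servings and 8 servings → $8.00.
brown rice + bell pepper with both tight: 0 servings and 8 servings → $8.00.
So the least-cost plan costs $2.06.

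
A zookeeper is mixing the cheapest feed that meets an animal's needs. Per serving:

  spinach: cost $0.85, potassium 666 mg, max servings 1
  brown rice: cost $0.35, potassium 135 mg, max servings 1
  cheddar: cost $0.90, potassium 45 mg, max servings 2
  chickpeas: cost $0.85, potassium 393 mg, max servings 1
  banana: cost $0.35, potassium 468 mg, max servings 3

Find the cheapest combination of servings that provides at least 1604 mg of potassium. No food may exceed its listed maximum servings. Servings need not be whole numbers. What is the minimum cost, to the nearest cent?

Cost per mg of potassium: banana $0.0007, spinach $0.0013, chickpeas $0.0022, brown rice $0.0026, cheddar $0.0200.
Take 3 servings of banana: +1404.0 mg potassium for $1.05 (total $1.05, still need 200.0 mg).
Take 0.3003 servings of spinach: +200.0 mg potassium for $0.26 (total $1.31, still need 0.0 mg).
Filling from the cheapest source first is optimal under one linear minimum: $1.31.

$1.31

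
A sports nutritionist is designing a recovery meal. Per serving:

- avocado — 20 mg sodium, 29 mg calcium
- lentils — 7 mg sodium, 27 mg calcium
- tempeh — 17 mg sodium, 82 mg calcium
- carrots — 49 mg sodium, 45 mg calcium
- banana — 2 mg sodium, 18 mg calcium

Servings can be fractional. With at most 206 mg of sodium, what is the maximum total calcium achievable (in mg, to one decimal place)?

Calcium per mg sodium: banana 9, tempeh 4.824, lentils 3.857, avocado 1.45, carrots 0.9184.
With no serving limits, spend the whole sodium allowance on banana: 206 mg / 2 mg × 18 mg = 1854.0 mg.

1854.0 mg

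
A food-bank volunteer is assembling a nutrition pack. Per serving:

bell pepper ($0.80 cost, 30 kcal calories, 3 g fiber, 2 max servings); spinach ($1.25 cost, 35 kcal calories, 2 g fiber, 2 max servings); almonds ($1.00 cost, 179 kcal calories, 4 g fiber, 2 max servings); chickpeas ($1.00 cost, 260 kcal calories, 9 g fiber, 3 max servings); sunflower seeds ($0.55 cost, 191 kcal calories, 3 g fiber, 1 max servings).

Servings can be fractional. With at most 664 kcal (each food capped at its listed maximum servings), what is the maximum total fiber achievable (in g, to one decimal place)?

28.5 g

Fiber per kcal: bell pepper 0.1, spinach 0.05714, chickpeas 0.03462, almonds 0.02235, sunflower seeds 0.01571.
Take 2 servings of bell pepper: uses 60 kcal, +6.0 g fiber (running total 6.0 g).
Take 2 servings of spinach: uses 70 kcal, +4.0 g fiber (running total 10.0 g).
Take 2.054 servings of chickpeas: uses 534 kcal, +18.5 g fiber (running total 28.5 g).
Greedy by best ratio exhausts the calories allowance optimally: 28.5 g.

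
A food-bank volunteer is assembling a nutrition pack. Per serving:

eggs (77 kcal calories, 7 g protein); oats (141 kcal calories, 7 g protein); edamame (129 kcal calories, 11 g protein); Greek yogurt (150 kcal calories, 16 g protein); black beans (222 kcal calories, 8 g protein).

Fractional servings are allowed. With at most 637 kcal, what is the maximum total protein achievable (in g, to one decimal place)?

67.9 g

Protein per kcal: Greek yogurt 0.1067, eggs 0.09091, edamame 0.08527, oats 0.04965, black beans 0.03604.
With no serving limits, spend the whole calories allowance on Greek yogurt: 637 kcal / 150 kcal × 16 g = 67.9 g.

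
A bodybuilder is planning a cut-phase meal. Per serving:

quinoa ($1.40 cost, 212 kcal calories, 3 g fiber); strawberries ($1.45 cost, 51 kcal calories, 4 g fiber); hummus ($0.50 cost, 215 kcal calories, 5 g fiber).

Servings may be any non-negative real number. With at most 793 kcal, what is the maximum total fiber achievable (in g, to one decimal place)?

Fiber per kcal: strawberries 0.07843, hummus 0.02326, quinoa 0.01415.
With no serving limits, spend the whole calories allowance on strawberries: 793 kcal / 51 kcal × 4 g = 62.2 g.

62.2 g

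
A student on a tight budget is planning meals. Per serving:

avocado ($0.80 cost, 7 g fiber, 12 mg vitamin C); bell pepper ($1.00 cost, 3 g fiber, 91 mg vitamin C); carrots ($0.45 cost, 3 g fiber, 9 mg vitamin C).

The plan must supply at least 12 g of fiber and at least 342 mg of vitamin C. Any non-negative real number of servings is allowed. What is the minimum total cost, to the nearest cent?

At the optimum either one food covers both requirements or two foods hit both targets exactly; no other combination can be cheaper.
avocado only: max(12/7, 342/12) = 28.5 servings → $22.80.
bell pepper only: max(12/3, 342/91) = 4 servings → $4.00.
carrots only: max(12/3, 342/9) = 38 servings → $17.10.
avocado + bell pepper with both tight: 0.1098 servings and 3.744 servings → $3.83.
avocado + carrots: the both-tight solution has a negative serving — not a feasible corner.
bell pepper + carrots with both tight: 3.732 servings and 0.2683 servings → $3.85.
So the least-cost plan costs $3.83.

$3.83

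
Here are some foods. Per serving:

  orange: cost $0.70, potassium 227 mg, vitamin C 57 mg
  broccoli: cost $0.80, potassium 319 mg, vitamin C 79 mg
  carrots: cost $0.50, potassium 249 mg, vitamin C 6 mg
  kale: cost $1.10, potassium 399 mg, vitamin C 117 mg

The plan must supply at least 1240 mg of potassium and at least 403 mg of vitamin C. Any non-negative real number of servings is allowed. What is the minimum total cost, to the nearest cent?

At the optimum either one food covers both requirements or two foods hit both targets exactly; no other combination can be cheaper.
orange only: max(1240/227, 403/57) = 7.07 servings → $4.95.
broccoli only: max(1240/319, 403/79) = 5.101 servings → $4.08.
carrots only: max(1240/249, 403/6) = 67.17 servings → $33.58.
kale only: max(1240/399, 403/117) = 3.444 servings → $3.79.
orange + broccoli: intersection lies outside the first quadrant.
orange + carrots: intersection lies outside the first quadrant.
orange + kale: intersection lies outside the first quadrant.
broccoli + carrots: the both-tight solution has a negative serving — not a feasible corner.
broccoli + kale with both targets exact would need a negative amount; discard.
carrots + kale: the both-tight solution has a negative serving — not a feasible corner.
Cheapest feasible corner: $3.79.

$3.79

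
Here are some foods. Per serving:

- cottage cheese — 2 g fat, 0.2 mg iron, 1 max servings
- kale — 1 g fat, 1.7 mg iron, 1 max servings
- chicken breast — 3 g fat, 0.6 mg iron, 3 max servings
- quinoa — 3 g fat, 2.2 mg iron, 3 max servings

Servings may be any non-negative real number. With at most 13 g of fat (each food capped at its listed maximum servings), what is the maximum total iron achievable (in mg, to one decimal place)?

Iron per g fat: kale 1.7, quinoa 0.7333, chicken breast 0.2, cottage cheese 0.1.
Take 1 serving of kale: uses 1 g fat, +1.7 mg iron (running total 1.7 mg).
Take 3 servings of quinoa: uses 9 g fat, +6.6 mg iron (running total 8.3 mg).
Take 1 serving of chicken breast: uses 3 g fat, +0.6 mg iron (running total 8.9 mg).
Filling greedily by iron-per-g fat is optimal for one linear limit, giving 8.9 mg.

8.9 mg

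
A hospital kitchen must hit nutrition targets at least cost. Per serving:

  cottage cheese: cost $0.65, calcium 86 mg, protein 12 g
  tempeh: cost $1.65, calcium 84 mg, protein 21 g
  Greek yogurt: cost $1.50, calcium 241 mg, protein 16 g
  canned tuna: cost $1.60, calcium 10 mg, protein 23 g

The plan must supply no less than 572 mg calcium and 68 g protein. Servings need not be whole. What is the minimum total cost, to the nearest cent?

$4.11

cottage cheese only: max(572/86, 68/12) = 6.651 servings → $4.32.
tempeh only: max(572/84, 68/21) = 6.81 servings → $11.24.
Greek yogurt only: max(572/241, 68/16) = 4.25 servings → $6.38.
canned tuna only: max(572/10, 68/23) = 57.2 servings → $91.52.
cottage cheese + tempeh with both targets exact would need a negative amount; discard.
cottage cheese + Greek yogurt with both tight: 4.773 servings and 0.6702 servings → $4.11.
cottage cheese + canned tuna: intersection lies outside the first quadrant.
tempeh + Greek yogurt with both tight: 1.947 servings and 1.695 servings → $5.75.
tempeh + canned tuna: the both-tight solution has a negative serving — not a feasible corner.
Greek yogurt + canned tuna with both tight: 2.318 servings and 1.344 servings → $5.63.
The minimum over all feasible corners is $4.11.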